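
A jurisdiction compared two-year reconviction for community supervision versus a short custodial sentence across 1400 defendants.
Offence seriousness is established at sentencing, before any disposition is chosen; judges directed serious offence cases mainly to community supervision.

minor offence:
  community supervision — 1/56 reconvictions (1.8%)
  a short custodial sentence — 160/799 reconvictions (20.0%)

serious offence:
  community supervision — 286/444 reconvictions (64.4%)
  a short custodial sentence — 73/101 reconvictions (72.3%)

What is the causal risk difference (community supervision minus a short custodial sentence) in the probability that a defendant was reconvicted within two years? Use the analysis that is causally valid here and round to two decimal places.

community supervision is lower inside every offence seriousness stratum but a short custodial sentence is lower in aggregate. Whether to stratify depends on how offence seriousness relates to the disposition.
The imbalance in offence seriousness arose from how defendants were allocated, not from anything the disposition did; and offence seriousness independently affects the outcome. The pooled gap is confounded — condition on offence seriousness.
Adjusting over the population distribution of offence seriousness: 0.611·(0.018−0.200) + 0.389·(0.644−0.723) = -0.142.

-0.14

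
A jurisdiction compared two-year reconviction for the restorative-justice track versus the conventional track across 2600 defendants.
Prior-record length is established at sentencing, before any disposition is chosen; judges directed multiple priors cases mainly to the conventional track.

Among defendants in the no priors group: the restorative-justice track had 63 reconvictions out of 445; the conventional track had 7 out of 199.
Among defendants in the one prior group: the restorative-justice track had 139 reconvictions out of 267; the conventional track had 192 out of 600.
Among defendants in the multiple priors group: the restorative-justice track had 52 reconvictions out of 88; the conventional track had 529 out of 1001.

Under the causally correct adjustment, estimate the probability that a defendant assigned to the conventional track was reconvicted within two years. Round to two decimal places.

0.34

The imbalance in prior-record length arose from how defendants were allocated, not from anything the disposition did; and prior-record length independently affects the outcome. The pooled gap is confounded — condition on prior-record length.
Standardising the conventional track to the population prior-record length mix: 0.248·7/199 + 0.333·192/600 + 0.419·529/1001 = 0.337.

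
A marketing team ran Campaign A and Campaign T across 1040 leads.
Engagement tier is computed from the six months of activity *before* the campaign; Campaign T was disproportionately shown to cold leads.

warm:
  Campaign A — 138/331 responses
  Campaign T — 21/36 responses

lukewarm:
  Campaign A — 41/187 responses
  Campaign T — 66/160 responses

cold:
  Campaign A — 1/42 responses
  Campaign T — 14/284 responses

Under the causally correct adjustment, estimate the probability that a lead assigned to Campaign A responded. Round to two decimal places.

Within every engagement tier level Campaign T has the higher rate, yet pooled Campaign A does — Simpson's reversal.
Since engagement tier is a pre-existing factor (not a product of the campaign) and it affects the outcome on its own, it is a confounder. The stratified rates, not the pooled rate, identify the causal effect.
Standardising Campaign A to the population engagement tier mix: 0.353·138/331 + 0.334·41/187 + 0.313·1/42 = 0.228.

0.23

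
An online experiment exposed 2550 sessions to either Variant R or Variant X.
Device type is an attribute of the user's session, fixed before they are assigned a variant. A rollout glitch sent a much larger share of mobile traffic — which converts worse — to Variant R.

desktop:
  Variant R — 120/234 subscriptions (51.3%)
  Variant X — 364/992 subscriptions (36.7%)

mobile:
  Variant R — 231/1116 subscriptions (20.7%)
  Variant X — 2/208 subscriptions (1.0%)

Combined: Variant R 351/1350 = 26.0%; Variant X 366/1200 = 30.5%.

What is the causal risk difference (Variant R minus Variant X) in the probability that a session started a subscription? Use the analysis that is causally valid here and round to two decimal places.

The stratified and pooled comparisons disagree (Variant R wins within each device type; Variant X wins overall), so the answer turns on the causal role of device type.
The imbalance in device type arose from how sessions were allocated, not from anything the variant did; and device type independently affects the outcome. The pooled gap is confounded — condition on device type.
Adjusting over the population distribution of device type: 0.481·(0.513−0.367) + 0.519·(0.207−0.010) = +0.173.

+0.17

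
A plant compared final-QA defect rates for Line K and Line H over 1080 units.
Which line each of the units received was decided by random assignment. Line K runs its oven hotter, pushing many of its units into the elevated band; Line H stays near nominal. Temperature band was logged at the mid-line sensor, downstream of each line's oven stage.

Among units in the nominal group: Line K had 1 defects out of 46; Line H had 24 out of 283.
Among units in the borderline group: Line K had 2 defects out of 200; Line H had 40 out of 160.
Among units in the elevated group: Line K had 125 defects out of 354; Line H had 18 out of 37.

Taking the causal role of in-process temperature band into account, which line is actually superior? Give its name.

The stratified and pooled comparisons disagree (Line K wins within each in-process temperature band; Line H wins overall), so the answer turns on the causal role of in-process temperature band.
Because the line influences in-process temperature band, in-process temperature band is a post-treatment mediator, not a confounder. Stratifying on it would bias the estimate; the causal effect is the crude pooled difference.
Pooled: Line K 21.3% vs Line H 17.1%; Line H is lower overall.

Line H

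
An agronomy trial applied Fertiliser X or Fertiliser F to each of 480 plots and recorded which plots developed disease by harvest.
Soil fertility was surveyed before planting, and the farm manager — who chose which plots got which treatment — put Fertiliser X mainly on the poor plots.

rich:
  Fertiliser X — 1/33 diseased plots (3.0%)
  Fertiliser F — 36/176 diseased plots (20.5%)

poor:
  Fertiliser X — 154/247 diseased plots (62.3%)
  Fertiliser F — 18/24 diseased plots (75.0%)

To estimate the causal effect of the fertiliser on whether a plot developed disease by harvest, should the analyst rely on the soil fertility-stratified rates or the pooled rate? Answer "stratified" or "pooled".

Nothing the fertiliser does changes soil fertility; the imbalance is an allocation artefact. With soil fertility also predicting the outcome, the pooled figure is confounded, and the within-stratum comparison is the causal one.
Within each level — rich: 3.0% vs 20.5%; poor: 62.3% vs 75.0% — Fertiliser X is lower every time.

stratified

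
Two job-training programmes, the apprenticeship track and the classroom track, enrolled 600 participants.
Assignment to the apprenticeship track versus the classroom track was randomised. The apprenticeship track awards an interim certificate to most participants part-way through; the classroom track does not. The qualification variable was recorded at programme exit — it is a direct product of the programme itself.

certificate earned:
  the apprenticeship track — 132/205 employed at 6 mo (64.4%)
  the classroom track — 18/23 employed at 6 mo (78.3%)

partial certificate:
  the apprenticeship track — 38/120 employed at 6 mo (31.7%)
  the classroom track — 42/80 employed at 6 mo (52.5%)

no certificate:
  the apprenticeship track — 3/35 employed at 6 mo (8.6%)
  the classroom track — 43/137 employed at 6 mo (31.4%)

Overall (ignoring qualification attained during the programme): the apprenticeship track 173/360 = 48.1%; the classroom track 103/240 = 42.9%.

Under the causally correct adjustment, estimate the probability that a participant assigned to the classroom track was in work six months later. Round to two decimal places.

0.43

Qualification attained during the programme is recorded after the programme and is itself shifted by it — it sits on the causal path from programme to outcome. Conditioning on a mediator would strip out part of the effect we want; the pooled comparison gives the total causal effect.
So P(outcome | do(the classroom track)) is just the pooled rate for the classroom track: 103/240 = 0.429.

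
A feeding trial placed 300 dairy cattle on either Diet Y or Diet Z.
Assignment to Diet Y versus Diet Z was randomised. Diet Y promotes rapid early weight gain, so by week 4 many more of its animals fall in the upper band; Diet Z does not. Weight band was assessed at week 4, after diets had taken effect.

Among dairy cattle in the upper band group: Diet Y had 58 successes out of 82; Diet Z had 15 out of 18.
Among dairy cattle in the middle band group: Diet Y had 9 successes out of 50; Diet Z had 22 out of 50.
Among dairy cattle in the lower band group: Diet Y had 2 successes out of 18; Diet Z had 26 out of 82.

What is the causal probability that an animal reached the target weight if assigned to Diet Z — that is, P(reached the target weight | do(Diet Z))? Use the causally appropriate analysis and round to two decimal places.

0.42

Week-4 weight band here is a post-treatment variable shaped by the diet; conditioning on it would introduce bias rather than remove it. The overall comparison is the causal one.
So P(outcome | do(Diet Z)) is just the pooled rate for Diet Z: 63/150 = 0.420.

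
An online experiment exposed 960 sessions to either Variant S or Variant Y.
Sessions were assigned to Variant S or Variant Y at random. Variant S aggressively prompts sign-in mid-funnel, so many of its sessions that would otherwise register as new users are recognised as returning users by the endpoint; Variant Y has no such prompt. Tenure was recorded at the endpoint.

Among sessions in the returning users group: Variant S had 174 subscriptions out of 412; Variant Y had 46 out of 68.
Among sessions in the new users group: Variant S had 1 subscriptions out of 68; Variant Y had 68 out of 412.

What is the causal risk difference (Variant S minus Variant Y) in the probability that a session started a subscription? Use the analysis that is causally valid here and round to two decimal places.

+0.13

User tenure is downstream of the variant. One should not condition on a consequence of treatment, so the overall rates are the right comparison.
The causal difference is the pooled difference: 0.365 − 0.237 = +0.127.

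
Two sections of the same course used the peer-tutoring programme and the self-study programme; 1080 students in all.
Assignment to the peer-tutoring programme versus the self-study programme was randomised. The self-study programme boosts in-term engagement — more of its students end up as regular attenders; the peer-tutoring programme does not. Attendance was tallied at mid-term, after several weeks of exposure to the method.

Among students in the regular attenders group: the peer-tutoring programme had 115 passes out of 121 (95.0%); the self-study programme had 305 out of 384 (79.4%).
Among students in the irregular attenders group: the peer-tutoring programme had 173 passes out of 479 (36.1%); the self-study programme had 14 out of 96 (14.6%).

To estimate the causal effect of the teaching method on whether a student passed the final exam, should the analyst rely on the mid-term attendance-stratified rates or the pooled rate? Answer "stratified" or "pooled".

Because the teaching method influences mid-term attendance, mid-term attendance is a post-treatment mediator, not a confounder. Stratifying on it would bias the estimate; the causal effect is the crude pooled difference.
Pooled: the peer-tutoring programme 48.0% vs the self-study programme 66.5%; the self-study programme is higher overall.

pooled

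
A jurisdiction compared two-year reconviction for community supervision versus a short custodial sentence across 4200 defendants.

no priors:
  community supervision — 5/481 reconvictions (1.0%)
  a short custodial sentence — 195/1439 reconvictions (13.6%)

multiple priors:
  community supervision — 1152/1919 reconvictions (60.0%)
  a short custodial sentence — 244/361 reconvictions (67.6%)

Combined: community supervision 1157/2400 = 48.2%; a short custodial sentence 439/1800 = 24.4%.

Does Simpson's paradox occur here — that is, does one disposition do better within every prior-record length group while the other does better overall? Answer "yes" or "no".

yes

Within each prior-record length level (no priors 1.0% vs 13.6%; multiple priors 60.0% vs 67.6%), community supervision has the lower rate every time. Pooled: 48.2% vs 24.4% — a short custodial sentence has the lower rate overall. The two comparisons disagree.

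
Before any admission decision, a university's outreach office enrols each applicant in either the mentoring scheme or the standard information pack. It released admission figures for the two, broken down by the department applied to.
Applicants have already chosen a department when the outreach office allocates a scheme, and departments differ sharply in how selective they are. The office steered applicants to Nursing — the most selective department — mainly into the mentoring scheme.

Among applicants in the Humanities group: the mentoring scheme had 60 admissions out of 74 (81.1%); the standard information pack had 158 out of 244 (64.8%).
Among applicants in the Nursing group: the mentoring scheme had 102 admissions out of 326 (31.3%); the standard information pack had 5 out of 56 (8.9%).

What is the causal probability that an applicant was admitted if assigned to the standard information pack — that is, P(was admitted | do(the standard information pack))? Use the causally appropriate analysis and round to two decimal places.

0.34

Department differs across outreach schemes for reasons unrelated to any effect of the outreach scheme itself, and it separately predicts the outcome — a classic confounder. We must compare within department levels.
Standardising the standard information pack to the population department mix: 0.454·158/244 + 0.546·5/56 = 0.343.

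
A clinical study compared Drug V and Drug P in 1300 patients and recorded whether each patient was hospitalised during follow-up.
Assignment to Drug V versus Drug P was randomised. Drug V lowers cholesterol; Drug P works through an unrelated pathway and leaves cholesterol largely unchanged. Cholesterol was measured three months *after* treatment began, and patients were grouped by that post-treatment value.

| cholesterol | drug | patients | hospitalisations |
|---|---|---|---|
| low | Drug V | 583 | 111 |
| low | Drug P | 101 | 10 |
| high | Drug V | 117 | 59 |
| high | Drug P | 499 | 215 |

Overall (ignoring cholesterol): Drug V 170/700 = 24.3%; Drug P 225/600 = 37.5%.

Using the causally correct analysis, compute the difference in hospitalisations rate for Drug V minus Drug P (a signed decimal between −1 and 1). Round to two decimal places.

The distribution of cholesterol is itself part of what the drug does — it is an intermediate outcome. Holding it fixed would remove that part of the effect; the total effect is the pooled difference.
The causal difference is the pooled difference: 0.243 − 0.375 = -0.132.

-0.13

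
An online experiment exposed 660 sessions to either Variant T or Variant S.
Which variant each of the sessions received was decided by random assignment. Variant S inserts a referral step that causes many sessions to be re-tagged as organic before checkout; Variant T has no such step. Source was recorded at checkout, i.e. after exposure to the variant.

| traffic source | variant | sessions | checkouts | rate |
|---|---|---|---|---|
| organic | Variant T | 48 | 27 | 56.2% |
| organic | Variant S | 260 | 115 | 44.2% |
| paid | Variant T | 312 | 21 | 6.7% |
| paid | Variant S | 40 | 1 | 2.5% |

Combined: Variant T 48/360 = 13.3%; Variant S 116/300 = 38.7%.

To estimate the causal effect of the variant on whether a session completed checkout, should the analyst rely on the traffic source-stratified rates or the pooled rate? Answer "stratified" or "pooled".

Traffic source lies on the pathway variant → traffic source → outcome, so adjusting for it blocks the indirect effect. For the total causal effect of variant, use the unadjusted pooled rates.
Pooled: Variant T 13.3% vs Variant S 38.7%; Variant S is higher overall.

pooled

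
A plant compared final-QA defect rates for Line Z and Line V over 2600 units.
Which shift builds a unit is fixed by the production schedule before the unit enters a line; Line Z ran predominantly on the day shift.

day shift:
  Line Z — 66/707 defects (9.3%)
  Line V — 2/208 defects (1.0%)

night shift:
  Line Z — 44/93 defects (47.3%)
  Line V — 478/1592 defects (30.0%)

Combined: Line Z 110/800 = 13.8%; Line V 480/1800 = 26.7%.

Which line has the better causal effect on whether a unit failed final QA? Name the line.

The stratified and pooled comparisons disagree (Line V wins within each shift; Line Z wins overall), so the answer turns on the causal role of shift.
The imbalance in shift arose from how units were allocated, not from anything the line did; and shift independently affects the outcome. The pooled gap is confounded — condition on shift.
Within each level — day shift: 9.3% vs 1.0%; night shift: 47.3% vs 30.0% — Line V is lower every time.

Line V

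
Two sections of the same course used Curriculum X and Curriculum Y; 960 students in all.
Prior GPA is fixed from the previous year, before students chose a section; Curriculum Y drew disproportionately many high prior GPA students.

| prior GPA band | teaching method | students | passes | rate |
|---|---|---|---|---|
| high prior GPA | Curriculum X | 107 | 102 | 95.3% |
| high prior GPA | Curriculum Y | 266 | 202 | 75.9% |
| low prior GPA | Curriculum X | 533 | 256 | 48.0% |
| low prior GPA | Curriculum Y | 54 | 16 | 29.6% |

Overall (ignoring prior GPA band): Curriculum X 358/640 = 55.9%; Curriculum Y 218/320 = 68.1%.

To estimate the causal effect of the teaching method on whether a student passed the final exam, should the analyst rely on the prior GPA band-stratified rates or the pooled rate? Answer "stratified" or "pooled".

stratified

Within every prior GPA band level Curriculum X has the higher rate, yet pooled Curriculum Y does — Simpson's reversal.
Prior GPA band is set before the teaching method has any effect — it is not caused by the teaching method — and it independently drives the outcome. That makes it a confounder, so the causal comparison is within prior GPA band levels.
Within each level — high prior GPA: 95.3% vs 75.9%; low prior GPA: 48.0% vs 29.6% — Curriculum X is higher every time.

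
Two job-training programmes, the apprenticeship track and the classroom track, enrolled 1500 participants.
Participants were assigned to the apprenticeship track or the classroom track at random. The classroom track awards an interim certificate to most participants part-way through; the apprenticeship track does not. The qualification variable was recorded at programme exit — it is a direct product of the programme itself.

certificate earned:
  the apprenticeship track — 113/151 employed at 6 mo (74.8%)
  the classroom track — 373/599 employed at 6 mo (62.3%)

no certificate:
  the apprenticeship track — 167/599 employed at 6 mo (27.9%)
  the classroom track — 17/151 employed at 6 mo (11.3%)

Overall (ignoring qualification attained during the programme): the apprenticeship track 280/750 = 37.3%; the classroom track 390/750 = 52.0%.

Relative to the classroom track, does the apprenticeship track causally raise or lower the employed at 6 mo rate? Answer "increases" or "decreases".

Qualification attained during the programme here is a post-treatment variable shaped by the programme; conditioning on it would introduce bias rather than remove it. The overall comparison is the causal one.
Pooled: the apprenticeship track 37.3% vs the classroom track 52.0%; the classroom track is higher overall.

decreases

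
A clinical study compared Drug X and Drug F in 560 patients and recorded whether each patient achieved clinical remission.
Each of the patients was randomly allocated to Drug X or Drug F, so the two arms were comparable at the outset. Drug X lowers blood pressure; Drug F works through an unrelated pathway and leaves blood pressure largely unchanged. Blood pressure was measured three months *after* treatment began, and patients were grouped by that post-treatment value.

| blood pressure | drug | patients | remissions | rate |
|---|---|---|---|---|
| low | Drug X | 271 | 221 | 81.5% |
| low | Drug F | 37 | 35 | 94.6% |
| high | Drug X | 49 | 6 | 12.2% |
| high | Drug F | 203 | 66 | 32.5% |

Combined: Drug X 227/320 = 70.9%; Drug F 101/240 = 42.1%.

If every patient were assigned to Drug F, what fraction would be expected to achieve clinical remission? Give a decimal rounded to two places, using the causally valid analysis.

The stratified and pooled comparisons disagree (Drug F wins within each blood pressure; Drug X wins overall), so the answer turns on the causal role of blood pressure.
The distribution of blood pressure is itself part of what the drug does — it is an intermediate outcome. Holding it fixed would remove that part of the effect; the total effect is the pooled difference.
So P(outcome | do(Drug F)) is just the pooled rate for Drug F: 101/240 = 0.421.

0.42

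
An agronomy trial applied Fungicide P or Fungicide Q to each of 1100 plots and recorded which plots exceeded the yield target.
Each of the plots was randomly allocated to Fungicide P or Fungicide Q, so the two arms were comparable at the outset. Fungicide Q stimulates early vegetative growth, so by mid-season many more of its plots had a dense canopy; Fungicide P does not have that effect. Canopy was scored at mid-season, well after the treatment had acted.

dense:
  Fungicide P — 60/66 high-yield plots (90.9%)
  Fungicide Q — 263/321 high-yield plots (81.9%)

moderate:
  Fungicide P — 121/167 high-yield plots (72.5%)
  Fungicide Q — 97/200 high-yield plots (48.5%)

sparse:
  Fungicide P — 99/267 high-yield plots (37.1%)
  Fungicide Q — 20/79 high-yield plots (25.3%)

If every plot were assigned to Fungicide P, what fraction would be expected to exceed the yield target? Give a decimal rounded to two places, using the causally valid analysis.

0.56

Mid-season canopy is recorded after the fungicide and is itself shifted by it — it sits on the causal path from fungicide to outcome. Conditioning on a mediator would strip out part of the effect we want; the pooled comparison gives the total causal effect.
So P(outcome | do(Fungicide P)) is just the pooled rate for Fungicide P: 280/500 = 0.560.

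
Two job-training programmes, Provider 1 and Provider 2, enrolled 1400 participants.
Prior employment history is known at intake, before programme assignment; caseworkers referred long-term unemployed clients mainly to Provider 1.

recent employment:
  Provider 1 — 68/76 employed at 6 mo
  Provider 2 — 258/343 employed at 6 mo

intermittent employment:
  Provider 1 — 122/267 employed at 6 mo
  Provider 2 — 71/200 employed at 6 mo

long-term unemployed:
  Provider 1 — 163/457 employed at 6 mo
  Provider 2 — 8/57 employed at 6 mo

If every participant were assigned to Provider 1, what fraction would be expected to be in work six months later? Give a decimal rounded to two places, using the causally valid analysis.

0.55

Provider 1 is higher inside every prior employment history stratum but Provider 2 is higher in aggregate. Whether to stratify depends on how prior employment history relates to the programme.
Prior employment history is set before the programme has any effect — it is not caused by the programme — and it independently drives the outcome. That makes it a confounder, so the causal comparison is within prior employment history levels.
Standardising Provider 1 to the population prior employment history mix: 0.299·68/76 + 0.334·122/267 + 0.367·163/457 = 0.551.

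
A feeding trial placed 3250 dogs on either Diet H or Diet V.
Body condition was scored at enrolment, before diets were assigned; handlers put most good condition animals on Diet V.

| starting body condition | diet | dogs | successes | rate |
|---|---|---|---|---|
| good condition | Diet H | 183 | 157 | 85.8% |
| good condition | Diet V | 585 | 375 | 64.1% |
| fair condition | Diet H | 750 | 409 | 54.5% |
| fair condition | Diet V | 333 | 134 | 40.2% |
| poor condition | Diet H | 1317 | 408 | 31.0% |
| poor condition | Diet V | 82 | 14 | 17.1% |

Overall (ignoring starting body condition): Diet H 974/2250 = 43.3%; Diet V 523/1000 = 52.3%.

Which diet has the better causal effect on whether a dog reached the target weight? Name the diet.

Starting body condition is set before the diet has any effect — it is not caused by the diet — and it independently drives the outcome. That makes it a confounder, so the causal comparison is within starting body condition levels.
Within each level — good condition: 85.8% vs 64.1%; fair condition: 54.5% vs 40.2%; poor condition: 31.0% vs 17.1% — Diet H is higher every time.

Diet H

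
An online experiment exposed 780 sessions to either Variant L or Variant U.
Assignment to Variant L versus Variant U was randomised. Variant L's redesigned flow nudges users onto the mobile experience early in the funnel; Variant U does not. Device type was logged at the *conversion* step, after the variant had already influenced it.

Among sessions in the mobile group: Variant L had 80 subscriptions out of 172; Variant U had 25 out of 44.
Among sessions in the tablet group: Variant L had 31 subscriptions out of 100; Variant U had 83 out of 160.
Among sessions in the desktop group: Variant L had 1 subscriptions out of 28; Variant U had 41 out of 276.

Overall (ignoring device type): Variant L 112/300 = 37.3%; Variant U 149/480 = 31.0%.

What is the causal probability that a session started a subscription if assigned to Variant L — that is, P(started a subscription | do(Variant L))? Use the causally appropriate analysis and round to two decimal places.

0.37

The device type-specific comparison favours Variant U throughout, but the pooled figures favour Variant L. The question is whether to condition on device type.
Because the variant influences device type, device type is a post-treatment mediator, not a confounder. Stratifying on it would bias the estimate; the causal effect is the crude pooled difference.
So P(outcome | do(Variant L)) is just the pooled rate for Variant L: 112/300 = 0.373.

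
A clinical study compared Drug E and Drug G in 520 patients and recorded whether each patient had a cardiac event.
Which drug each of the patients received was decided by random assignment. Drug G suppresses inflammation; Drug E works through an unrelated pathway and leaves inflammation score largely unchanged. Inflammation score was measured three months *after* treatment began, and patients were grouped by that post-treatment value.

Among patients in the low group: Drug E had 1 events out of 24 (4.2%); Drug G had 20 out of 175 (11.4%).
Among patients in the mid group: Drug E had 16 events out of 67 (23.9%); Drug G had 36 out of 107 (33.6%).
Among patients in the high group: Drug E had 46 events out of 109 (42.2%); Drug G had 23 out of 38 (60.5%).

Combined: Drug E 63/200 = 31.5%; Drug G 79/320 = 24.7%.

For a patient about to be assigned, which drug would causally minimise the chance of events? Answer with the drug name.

Drug G

The stratified and pooled comparisons disagree (Drug E wins within each inflammation score; Drug G wins overall), so the answer turns on the causal role of inflammation score.
Inflammation score here is a post-treatment variable shaped by the drug; conditioning on it would introduce bias rather than remove it. The overall comparison is the causal one.
Pooled: Drug E 31.5% vs Drug G 24.7%; Drug G is lower overall.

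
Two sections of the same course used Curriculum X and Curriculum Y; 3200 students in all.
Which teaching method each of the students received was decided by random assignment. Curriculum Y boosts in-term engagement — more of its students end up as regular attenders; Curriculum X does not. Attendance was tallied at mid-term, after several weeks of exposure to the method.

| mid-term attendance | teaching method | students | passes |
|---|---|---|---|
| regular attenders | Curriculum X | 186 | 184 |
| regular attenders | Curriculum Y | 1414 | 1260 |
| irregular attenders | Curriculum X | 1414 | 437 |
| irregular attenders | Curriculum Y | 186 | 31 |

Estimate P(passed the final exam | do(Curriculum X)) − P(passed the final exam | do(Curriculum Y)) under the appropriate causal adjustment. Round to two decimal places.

-0.42

Because the teaching method influences mid-term attendance, mid-term attendance is a post-treatment mediator, not a confounder. Stratifying on it would bias the estimate; the causal effect is the crude pooled difference.
The causal difference is the pooled difference: 0.388 − 0.807 = -0.419.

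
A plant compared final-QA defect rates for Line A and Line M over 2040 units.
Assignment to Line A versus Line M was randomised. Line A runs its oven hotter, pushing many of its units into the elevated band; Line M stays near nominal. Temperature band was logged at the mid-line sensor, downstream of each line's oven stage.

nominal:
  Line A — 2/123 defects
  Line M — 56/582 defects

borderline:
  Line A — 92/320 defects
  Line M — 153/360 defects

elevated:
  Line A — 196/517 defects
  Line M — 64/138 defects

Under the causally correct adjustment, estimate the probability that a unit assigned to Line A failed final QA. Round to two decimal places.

Within every in-process temperature band level Line A has the lower rate, yet pooled Line M does — Simpson's reversal.
Because the line influences in-process temperature band, in-process temperature band is a post-treatment mediator, not a confounder. Stratifying on it would bias the estimate; the causal effect is the crude pooled difference.
So P(outcome | do(Line A)) is just the pooled rate for Line A: 290/960 = 0.302.

0.30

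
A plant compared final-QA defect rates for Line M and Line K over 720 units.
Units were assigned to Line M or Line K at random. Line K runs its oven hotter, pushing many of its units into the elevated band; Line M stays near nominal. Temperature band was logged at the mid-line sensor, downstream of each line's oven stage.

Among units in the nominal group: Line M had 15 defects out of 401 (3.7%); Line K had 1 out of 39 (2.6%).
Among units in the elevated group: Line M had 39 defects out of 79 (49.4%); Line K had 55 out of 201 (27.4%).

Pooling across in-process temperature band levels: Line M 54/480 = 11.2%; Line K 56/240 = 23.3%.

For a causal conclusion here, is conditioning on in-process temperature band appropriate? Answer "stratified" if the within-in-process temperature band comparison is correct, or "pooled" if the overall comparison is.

pooled

Because the line influences in-process temperature band, in-process temperature band is a post-treatment mediator, not a confounder. Stratifying on it would bias the estimate; the causal effect is the crude pooled difference.
Pooled: Line M 11.2% vs Line K 23.3%; Line M is lower overall.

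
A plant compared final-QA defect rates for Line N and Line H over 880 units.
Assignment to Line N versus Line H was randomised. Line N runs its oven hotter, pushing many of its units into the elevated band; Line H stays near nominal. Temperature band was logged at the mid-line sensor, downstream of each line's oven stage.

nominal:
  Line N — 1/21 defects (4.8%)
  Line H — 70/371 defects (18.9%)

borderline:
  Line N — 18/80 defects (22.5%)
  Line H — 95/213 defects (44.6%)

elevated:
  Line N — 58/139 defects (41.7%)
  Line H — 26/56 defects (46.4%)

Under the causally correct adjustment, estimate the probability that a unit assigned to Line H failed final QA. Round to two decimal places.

The in-process temperature band-specific comparison favours Line N throughout, but the pooled figures favour Line H. The question is whether to condition on in-process temperature band.
In-process temperature band here is a post-treatment variable shaped by the line; conditioning on it would introduce bias rather than remove it. The overall comparison is the causal one.
So P(outcome | do(Line H)) is just the pooled rate for Line H: 191/640 = 0.298.

0.30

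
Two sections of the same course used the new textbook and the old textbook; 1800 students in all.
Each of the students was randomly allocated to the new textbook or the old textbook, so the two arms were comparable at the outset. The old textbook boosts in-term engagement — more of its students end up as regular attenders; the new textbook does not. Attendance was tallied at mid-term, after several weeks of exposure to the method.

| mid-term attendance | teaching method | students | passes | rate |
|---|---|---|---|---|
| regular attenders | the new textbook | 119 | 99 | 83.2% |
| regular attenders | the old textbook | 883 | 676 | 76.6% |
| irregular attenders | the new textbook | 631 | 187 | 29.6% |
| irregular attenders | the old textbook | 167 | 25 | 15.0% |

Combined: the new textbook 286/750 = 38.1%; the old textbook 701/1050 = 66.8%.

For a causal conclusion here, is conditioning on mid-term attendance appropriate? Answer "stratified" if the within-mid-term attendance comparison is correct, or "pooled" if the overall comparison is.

The stratified and pooled comparisons disagree (the new textbook wins within each mid-term attendance; the old textbook wins overall), so the answer turns on the causal role of mid-term attendance.
Because the teaching method influences mid-term attendance, mid-term attendance is a post-treatment mediator, not a confounder. Stratifying on it would bias the estimate; the causal effect is the crude pooled difference.
Pooled: the new textbook 38.1% vs the old textbook 66.8%; the old textbook is higher overall.

pooled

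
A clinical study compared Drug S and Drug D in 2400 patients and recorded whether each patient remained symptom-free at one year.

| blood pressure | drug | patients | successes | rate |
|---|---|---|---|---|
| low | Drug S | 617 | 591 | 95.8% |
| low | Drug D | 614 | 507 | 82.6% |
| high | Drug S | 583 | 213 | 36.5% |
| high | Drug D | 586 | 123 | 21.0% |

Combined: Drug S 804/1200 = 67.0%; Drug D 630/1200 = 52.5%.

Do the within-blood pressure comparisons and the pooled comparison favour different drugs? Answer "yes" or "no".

Within each blood pressure level (low 95.8% vs 82.6%; high 36.5% vs 21.0%), Drug S has the higher rate every time. Pooled: 67.0% vs 52.5% — Drug S has the higher rate overall. They agree.

no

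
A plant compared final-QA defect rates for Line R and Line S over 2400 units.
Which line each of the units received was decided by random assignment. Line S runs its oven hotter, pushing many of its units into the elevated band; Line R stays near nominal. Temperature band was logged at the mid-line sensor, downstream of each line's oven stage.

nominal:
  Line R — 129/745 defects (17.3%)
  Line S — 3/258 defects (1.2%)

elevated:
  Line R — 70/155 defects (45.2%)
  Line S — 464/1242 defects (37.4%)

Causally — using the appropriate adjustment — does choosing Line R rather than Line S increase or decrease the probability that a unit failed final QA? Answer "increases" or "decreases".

decreases

Within every in-process temperature band level Line S has the lower rate, yet pooled Line R does — Simpson's reversal.
In-process temperature band is recorded after the line and is itself shifted by it — it sits on the causal path from line to outcome. Conditioning on a mediator would strip out part of the effect we want; the pooled comparison gives the total causal effect.
Pooled: Line R 22.1% vs Line S 31.1%; Line R is lower overall.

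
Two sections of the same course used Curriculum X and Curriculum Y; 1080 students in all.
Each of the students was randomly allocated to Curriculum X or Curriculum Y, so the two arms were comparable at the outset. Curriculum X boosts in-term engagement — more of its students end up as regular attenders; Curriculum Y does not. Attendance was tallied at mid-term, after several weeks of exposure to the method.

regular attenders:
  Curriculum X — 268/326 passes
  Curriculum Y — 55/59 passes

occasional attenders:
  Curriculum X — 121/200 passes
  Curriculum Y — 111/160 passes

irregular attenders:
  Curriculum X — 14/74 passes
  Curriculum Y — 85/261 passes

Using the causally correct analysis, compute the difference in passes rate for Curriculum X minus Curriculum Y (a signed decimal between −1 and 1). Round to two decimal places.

+0.15

Curriculum Y is higher inside every mid-term attendance stratum but Curriculum X is higher in aggregate. Whether to stratify depends on how mid-term attendance relates to the teaching method.
Because the teaching method influences mid-term attendance, mid-term attendance is a post-treatment mediator, not a confounder. Stratifying on it would bias the estimate; the causal effect is the crude pooled difference.
The causal difference is the pooled difference: 0.672 − 0.523 = +0.149.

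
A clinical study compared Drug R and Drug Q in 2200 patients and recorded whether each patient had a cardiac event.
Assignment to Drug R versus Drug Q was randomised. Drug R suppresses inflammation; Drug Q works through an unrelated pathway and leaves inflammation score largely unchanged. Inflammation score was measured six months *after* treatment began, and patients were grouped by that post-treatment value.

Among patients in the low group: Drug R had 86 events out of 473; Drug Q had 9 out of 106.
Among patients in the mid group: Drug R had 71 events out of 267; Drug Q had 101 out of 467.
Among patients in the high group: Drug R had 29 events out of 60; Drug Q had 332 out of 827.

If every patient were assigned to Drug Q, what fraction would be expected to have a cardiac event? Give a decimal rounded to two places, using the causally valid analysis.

The distribution of inflammation score is itself part of what the drug does — it is an intermediate outcome. Holding it fixed would remove that part of the effect; the total effect is the pooled difference.
So P(outcome | do(Drug Q)) is just the pooled rate for Drug Q: 442/1400 = 0.316.

0.32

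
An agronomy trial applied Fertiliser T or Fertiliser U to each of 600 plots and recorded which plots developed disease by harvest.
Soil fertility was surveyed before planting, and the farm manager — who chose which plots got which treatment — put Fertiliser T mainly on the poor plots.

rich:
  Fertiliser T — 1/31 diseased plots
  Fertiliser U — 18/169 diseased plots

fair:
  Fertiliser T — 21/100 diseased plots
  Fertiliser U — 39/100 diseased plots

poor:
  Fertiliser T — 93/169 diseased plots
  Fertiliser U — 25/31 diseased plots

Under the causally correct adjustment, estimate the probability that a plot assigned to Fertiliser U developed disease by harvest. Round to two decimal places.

0.43

The imbalance in soil fertility arose from how plots were allocated, not from anything the fertiliser did; and soil fertility independently affects the outcome. The pooled gap is confounded — condition on soil fertility.
Standardising Fertiliser U to the population soil fertility mix: 0.333·18/169 + 0.333·39/100 + 0.333·25/31 = 0.434.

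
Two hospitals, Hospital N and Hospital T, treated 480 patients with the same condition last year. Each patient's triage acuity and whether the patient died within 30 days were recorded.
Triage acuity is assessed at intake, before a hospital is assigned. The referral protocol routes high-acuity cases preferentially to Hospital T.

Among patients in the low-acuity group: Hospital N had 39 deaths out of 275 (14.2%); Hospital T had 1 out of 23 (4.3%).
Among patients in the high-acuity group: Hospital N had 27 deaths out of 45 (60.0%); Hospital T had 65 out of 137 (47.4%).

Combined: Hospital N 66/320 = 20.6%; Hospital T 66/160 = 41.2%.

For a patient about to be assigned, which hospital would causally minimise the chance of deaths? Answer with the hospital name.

The triage acuity-specific comparison favours Hospital T throughout, but the pooled figures favour Hospital N. The question is whether to condition on triage acuity.
Since triage acuity is a pre-existing factor (not a product of the hospital) and it affects the outcome on its own, it is a confounder. The stratified rates, not the pooled rate, identify the causal effect.
Within each level — low-acuity: 14.2% vs 4.3%; high-acuity: 60.0% vs 47.4% — Hospital T is lower every time.

Hospital T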